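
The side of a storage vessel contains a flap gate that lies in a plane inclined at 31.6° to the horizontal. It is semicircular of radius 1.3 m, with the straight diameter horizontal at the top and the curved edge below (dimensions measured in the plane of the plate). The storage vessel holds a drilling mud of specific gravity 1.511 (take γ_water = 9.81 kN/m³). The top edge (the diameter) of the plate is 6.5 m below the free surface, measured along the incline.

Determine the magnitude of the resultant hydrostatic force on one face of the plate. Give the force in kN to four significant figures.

F ≈ 145.4 kN

γ = 1.511 × 9.81 = 14.82291 kN/m³.
Let θ = 31.6° be the plate's angle to the horizontal; measure y along the incline from where the plane meets the free surface. Vertical depth h = y·sinθ with sinθ = 0.523986.
The centroid of a semicircle lies 4r/(3π) = 0.551737 m from the diameter, here below the top edge, so y_c = 6.5 + 0.551737 = 7.05174 m and h_c = 7.05174 × 0.523986 = 3.69501 m.
A = πr²/2 = π × 1.3²/2 = 2.65465 m².
Resultant F = γ·h_c·A = 14.82291 × 3.69501 × 2.65465 = 145.397 kN.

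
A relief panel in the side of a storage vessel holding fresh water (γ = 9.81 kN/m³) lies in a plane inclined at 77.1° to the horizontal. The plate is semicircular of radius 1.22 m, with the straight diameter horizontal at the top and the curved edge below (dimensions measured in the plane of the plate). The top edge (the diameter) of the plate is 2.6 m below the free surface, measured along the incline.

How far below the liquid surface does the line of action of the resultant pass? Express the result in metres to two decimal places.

h_p = 3.07 m

γ = 9.81 kN/m³.
Let θ = 77.1° be the plate's angle to the horizontal; measure y along the incline from where the plane meets the free surface. Vertical depth h = y·sinθ with sinθ = 0.974761.
The centroid of a semicircle lies 4r/(3π) = 0.517784 m from the diameter, here below the top edge, so y_c = 2.6 + 0.517784 = 3.11778 m and h_c = 3.11778 × 0.974761 = 3.03909 m.
A = πr²/2 = π × 1.22²/2 = 2.33797 m².
Resultant F = γ·h_c·A = 9.81 × 3.03909 × 2.33797 = 69.703 kN.
I_c = (π/8 − 8/(9π))·r⁴ = 0.109757 × 1.22⁴ = 0.243148 m⁴.
Centre of pressure: y_p = y_c + I_c/(y_c·A) = 3.11778 + 0.243148/(3.11778 × 2.33797) = 3.11778 + 0.0333569 = 3.15114 m along the plane.
Vertically, h_p = y_p·sinθ = 3.15114 × 0.974761 = 3.07161 m.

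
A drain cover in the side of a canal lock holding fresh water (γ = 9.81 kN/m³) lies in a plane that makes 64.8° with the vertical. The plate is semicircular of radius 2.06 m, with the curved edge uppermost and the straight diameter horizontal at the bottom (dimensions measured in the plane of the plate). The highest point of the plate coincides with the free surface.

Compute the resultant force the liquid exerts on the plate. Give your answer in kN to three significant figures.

γ = 9.81 kN/m³.
The plate makes 64.8° with the vertical, i.e. θ = 90° − 64.8° = 25.2° to the horizontal. Measuring y along the incline from the free-surface line, vertical depth h = y·sinθ with sinθ = 0.425779.
The centroid lies 4r/(3π) = 0.874291 m above the diameter, so r − 4r/(3π) = 2.06 − 0.874291 = 1.18571 m below the topmost point, so y_c = 1.18571 m and h_c = 1.18571 × 0.425779 = 0.50485 m.
A = πr²/2 = π × 2.06²/2 = 6.66583 m².
Resultant F = γ·h_c·A = 9.81 × 0.50485 × 6.66583 = 33.013 kN.

F ≈ 33.0 kN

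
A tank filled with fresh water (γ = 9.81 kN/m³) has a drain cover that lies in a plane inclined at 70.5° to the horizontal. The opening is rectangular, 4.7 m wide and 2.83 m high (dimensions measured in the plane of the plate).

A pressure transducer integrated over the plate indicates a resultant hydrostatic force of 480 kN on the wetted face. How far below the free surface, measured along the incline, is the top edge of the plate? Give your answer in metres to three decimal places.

γ = 9.81 kN/m³.
A = 4.7 × 2.83 = 13.301 m².
From F = γ·h_c·A, the centroid depth is h_c = 480/(9.81 × 13.301) = 3.67865 m.
Let θ = 70.5° be the plate's angle to the horizontal; measure y along the incline from where the plane meets the free surface. Vertical depth h = y·sinθ with sinθ = 0.942641.
Along the incline, y_c = h_c/sinθ = 3.67865/0.942641 = 3.90249 m.
The centroid lies 2.83/2 = 1.415 m below the top edge, so the top edge sits at y_top = 3.90249 − 1.415 = 2.48749 m along the incline.

y_top ≈ 2.487 m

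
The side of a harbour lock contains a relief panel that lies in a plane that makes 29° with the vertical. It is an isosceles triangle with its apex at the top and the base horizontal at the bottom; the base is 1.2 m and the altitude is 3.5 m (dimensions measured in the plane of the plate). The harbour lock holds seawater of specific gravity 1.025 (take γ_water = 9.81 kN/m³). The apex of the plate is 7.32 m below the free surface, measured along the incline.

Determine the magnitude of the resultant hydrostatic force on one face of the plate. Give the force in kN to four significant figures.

γ = 1.025 × 9.81 = 10.05525 kN/m³.
The plate makes 29° with the vertical, i.e. θ = 90° − 29° = 61° to the horizontal. Measuring y along the incline from the free-surface line, vertical depth h = y·sinθ with sinθ = 0.874620.
With the apex up, the centroid sits 2h/3 = 2 × 3.5/3 = 2.33333 m below the apex, so y_c = 7.32 + 2.33333 = 9.65333 m and h_c = 9.65333 × 0.874620 = 8.443 m.
A = ½ × 1.2 × 3.5 = 2.1 m².
Resultant F = γ·h_c·A = 10.05525 × 8.443 × 2.1 = 178.283 kN.

F ≈ 178.3 kN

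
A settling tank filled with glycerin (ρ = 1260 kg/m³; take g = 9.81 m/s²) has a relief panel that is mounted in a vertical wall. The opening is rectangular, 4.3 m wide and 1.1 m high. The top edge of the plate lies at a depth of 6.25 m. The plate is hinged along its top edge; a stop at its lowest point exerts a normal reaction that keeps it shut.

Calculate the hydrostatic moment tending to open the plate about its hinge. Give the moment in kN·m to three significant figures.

γ = ρg = 1260 × 9.81 / 1000 = 12.3606 kN/m³.
The centroid lies 1.1/2 = 0.55 m below the top edge, so the centroid depth is h_c = 6.25 + 0.55 = 6.8 m.
A = 4.3 × 1.1 = 4.73 m².
Resultant F = γ·h_c·A = 12.3606 × 6.8 × 4.73 = 397.566 kN.
I_c = b·h³/12 = 4.3 × 1.1³/12 = 0.476942 m⁴.
Centre of pressure: y_p = y_c + I_c/(y_c·A) = 6.8 + 0.476942/(6.8 × 4.73) = 6.8 + 0.0148284 = 6.81483 m along the plane.
The resultant acts 0.55 + 0.0148284 = 0.564828 m (along the plate) below the hinge at the top edge, so the moment about the hinge is M = F × 0.564828 = 397.566 × 0.564828 = 224.556 kN·m.

M ≈ 225 kN·m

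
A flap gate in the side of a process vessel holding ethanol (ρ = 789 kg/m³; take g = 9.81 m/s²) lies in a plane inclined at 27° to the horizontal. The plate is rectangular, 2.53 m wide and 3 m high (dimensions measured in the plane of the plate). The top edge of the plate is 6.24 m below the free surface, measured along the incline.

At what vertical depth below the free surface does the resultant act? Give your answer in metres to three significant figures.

h_p = 3.56 m

γ = ρg = 789 × 9.81 / 1000 = 7.74009 kN/m³.
Let θ = 27° be the plate's angle to the horizontal; measure y along the incline from where the plane meets the free surface. Vertical depth h = y·sinθ with sinθ = 0.453990.
The centroid lies 3/2 = 1.5 m below the top edge, so y_c = 6.24 + 1.5 = 7.74 m and h_c = 7.74 × 0.453990 = 3.51388 m.
A = 2.53 × 3 = 7.59 m².
Resultant F = γ·h_c·A = 7.74009 × 3.51388 × 7.59 = 206.431 kN.
I_c = b·h³/12 = 2.53 × 3³/12 = 5.6925 m⁴.
Centre of pressure: y_p = y_c + I_c/(y_c·A) = 7.74 + 5.6925/(7.74 × 7.59) = 7.74 + 0.0968992 = 7.8369 m along the plane.
Vertically, h_p = y_p·sinθ = 7.8369 × 0.453990 = 3.55787 m.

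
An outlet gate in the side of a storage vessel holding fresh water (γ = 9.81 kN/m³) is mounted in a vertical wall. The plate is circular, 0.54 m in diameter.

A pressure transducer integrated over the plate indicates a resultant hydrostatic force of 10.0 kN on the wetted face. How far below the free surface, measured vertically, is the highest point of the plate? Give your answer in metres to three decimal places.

γ = 9.81 kN/m³.
A = π(0.27)² = 0.229022 m².
From F = γ·h_c·A, the centroid depth is h_c = 10.0/(9.81 × 0.229022) = 4.45096 m.
The centroid is at the centre, 0.27 m below the top of the plate, so the highest point sits at h_top = 4.45096 − 0.27 = 4.18096 m below the surface.

d_top ≈ 4.181 m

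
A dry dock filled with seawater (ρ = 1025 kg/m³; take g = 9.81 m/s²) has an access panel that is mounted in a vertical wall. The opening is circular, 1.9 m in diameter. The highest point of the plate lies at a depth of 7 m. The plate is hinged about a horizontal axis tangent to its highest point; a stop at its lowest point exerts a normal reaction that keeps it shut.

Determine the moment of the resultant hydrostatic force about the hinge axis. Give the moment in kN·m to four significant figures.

M ≈ 221.8 kN·m

γ = ρg = 1025 × 9.81 / 1000 = 10.05525 kN/m³.
The centroid is at the centre, 0.95 m below the top of the plate, so the centroid depth is h_c = 7 + 0.95 = 7.95 m.
A = π(0.95)² = 2.83529 m².
Resultant F = γ·h_c·A = 10.05525 × 7.95 × 2.83529 = 226.651 kN.
I_c = πr⁴/4 = π × 0.95⁴/4 = 0.639712 m⁴.
Centre of pressure: y_p = y_c + I_c/(y_c·A) = 7.95 + 0.639712/(7.95 × 2.83529) = 7.95 + 0.0283805 = 7.97838 m along the plane.
The resultant acts 0.95 + 0.0283805 = 0.97838 m (along the plate) below the hinge at the top edge, so the moment about the hinge is M = F × 0.97838 = 226.651 × 0.97838 = 221.751 kN·m.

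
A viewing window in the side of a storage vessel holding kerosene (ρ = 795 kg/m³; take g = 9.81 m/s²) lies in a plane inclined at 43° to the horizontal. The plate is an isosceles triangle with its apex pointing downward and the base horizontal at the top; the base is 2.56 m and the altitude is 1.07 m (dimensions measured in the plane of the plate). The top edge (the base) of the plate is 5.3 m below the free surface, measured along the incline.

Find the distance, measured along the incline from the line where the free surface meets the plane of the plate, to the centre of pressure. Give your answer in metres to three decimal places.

y_p = 5.668 m

γ = ρg = 795 × 9.81 / 1000 = 7.79895 kN/m³.
Let θ = 43° be the plate's angle to the horizontal; measure y along the incline from where the plane meets the free surface. Vertical depth h = y·sinθ with sinθ = 0.681998.
With the apex down, the centroid sits h/3 = 1.07/3 = 0.356667 m below the base (the top edge), so y_c = 5.3 + 0.356667 = 5.65667 m and h_c = 5.65667 × 0.681998 = 3.85784 m.
A = ½ × 2.56 × 1.07 = 1.3696 m².
Resultant F = γ·h_c·A = 7.79895 × 3.85784 × 1.3696 = 41.2073 kN.
I_c = b·h³/36 = 2.56 × 1.07³/36 = 0.0871142 m⁴.
Centre of pressure: y_p = y_c + I_c/(y_c·A) = 5.65667 + 0.0871142/(5.65667 × 1.3696) = 5.65667 + 0.0112444 = 5.66791 m along the plane.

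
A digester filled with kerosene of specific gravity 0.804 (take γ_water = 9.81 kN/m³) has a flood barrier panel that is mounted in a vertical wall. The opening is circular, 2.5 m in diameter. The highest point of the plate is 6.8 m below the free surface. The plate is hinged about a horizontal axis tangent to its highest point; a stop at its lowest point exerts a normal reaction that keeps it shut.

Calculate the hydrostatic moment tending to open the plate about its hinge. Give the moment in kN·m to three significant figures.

M ≈ 405 kN·m

γ = 0.804 × 9.81 = 7.88724 kN/m³.
The centroid is at the centre, 1.25 m below the top of the plate, so the centroid depth is h_c = 6.8 + 1.25 = 8.05 m.
A = π(1.25)² = 4.90874 m².
Resultant F = γ·h_c·A = 7.88724 × 8.05 × 4.90874 = 311.667 kN.
I_c = πr⁴/4 = π × 1.25⁴/4 = 1.91748 m⁴.
Centre of pressure: y_p = y_c + I_c/(y_c·A) = 8.05 + 1.91748/(8.05 × 4.90874) = 8.05 + 0.0485249 = 8.09852 m along the plane.
The resultant acts 1.25 + 0.0485249 = 1.29852 m (along the plate) below the hinge at the top edge, so the moment about the hinge is M = F × 1.29852 = 311.667 × 1.29852 = 404.706 kN·m.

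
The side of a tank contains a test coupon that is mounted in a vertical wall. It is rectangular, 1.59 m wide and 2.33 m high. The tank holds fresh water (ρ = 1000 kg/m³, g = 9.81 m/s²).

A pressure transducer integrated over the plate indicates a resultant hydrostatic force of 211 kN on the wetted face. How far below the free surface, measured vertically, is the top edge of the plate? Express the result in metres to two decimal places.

γ = ρg = 1000 × 9.81 = 9810 N/m³ = 9.81 kN/m³.
A = 1.59 × 2.33 = 3.7047 m².
From F = γ·h_c·A, the centroid depth is h_c = 211/(9.81 × 3.7047) = 5.80578 m.
The centroid lies 2.33/2 = 1.165 m below the top edge, so the top edge sits at h_top = 5.80578 − 1.165 = 4.64078 m below the surface.

d_top ≈ 4.64 m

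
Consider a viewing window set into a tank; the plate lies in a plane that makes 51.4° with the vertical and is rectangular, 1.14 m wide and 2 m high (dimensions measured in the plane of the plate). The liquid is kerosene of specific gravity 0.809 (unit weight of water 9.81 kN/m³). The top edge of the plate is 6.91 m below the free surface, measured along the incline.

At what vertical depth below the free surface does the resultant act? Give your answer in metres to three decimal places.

γ = 0.809 × 9.81 = 7.93629 kN/m³.
The plate makes 51.4° with the vertical, i.e. θ = 90° − 51.4° = 38.6° to the horizontal. Measuring y along the incline from the free-surface line, vertical depth h = y·sinθ with sinθ = 0.623880.
The centroid lies 2/2 = 1 m below the top edge, so y_c = 6.91 + 1 = 7.91 m and h_c = 7.91 × 0.623880 = 4.93489 m.
A = 1.14 × 2 = 2.28 m².
Resultant F = γ·h_c·A = 7.93629 × 4.93489 × 2.28 = 89.2956 kN.
I_c = b·h³/12 = 1.14 × 2³/12 = 0.76 m⁴.
Centre of pressure: y_p = y_c + I_c/(y_c·A) = 7.91 + 0.76/(7.91 × 2.28) = 7.91 + 0.0421408 = 7.95214 m along the plane.
Vertically, h_p = y_p·sinθ = 7.95214 × 0.623880 = 4.96118 m.

h_p = 4.961 m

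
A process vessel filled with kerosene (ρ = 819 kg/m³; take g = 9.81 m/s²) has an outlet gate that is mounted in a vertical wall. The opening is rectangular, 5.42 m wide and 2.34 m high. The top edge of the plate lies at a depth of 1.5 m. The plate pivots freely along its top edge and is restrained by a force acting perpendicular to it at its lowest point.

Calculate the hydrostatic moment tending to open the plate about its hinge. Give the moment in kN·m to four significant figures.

γ = ρg = 819 × 9.81 / 1000 = 8.03439 kN/m³.
The centroid lies 2.34/2 = 1.17 m below the top edge, so the centroid depth is h_c = 1.5 + 1.17 = 2.67 m.
A = 5.42 × 2.34 = 12.6828 m².
Resultant F = γ·h_c·A = 8.03439 × 2.67 × 12.6828 = 272.069 kN.
I_c = b·h³/12 = 5.42 × 2.34³/12 = 5.78716 m⁴.
Centre of pressure: y_p = y_c + I_c/(y_c·A) = 2.67 + 5.78716/(2.67 × 12.6828) = 2.67 + 0.170899 = 2.8409 m along the plane.
The resultant acts 1.17 + 0.170899 = 1.3409 m (along the plate) below the hinge at the top edge, so the moment about the hinge is M = F × 1.3409 = 272.069 × 1.3409 = 364.817 kN·m.

M ≈ 364.8 kN·m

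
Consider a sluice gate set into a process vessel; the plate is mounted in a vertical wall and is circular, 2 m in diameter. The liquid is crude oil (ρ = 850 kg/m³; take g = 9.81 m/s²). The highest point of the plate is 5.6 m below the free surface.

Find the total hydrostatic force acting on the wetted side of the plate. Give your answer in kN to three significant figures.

F ≈ 173 kN

γ = ρg = 850 × 9.81 / 1000 = 8.3385 kN/m³.
The centroid is at the centre, 1 m below the top of the plate, so the centroid depth is h_c = 5.6 + 1 = 6.6 m.
A = π(1)² = 3.14159 m².
Resultant F = γ·h_c·A = 8.3385 × 6.6 × 3.14159 = 172.895 kN.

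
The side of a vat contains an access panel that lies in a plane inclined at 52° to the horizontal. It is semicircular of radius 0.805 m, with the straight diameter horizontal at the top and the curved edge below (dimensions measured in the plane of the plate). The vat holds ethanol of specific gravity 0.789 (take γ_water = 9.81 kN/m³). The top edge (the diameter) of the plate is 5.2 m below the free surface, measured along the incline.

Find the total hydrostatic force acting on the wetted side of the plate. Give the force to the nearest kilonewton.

γ = 0.789 × 9.81 = 7.74009 kN/m³.
Let θ = 52° be the plate's angle to the horizontal; measure y along the incline from where the plane meets the free surface. Vertical depth h = y·sinθ with sinθ = 0.788011.
The centroid of a semicircle lies 4r/(3π) = 0.341653 m from the diameter, here below the top edge, so y_c = 5.2 + 0.341653 = 5.54165 m and h_c = 5.54165 × 0.788011 = 4.36688 m.
A = πr²/2 = π × 0.805²/2 = 1.01792 m².
Resultant F = γ·h_c·A = 7.74009 × 4.36688 × 1.01792 = 34.4057 kN.

F ≈ 34 kN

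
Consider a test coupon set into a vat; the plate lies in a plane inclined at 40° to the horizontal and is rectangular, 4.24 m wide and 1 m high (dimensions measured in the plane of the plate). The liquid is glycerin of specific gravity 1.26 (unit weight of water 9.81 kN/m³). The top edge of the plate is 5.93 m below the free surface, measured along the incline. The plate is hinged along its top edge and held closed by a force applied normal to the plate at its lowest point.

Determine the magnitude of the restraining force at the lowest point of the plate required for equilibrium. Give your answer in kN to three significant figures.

P ≈ 111 kN

γ = 1.26 × 9.81 = 12.3606 kN/m³.
Let θ = 40° be the plate's angle to the horizontal; measure y along the incline from where the plane meets the free surface. Vertical depth h = y·sinθ with sinθ = 0.642788.
The centroid lies 1/2 = 0.5 m below the top edge, so y_c = 5.93 + 0.5 = 6.43 m and h_c = 6.43 × 0.642788 = 4.13313 m.
A = 4.24 × 1 = 4.24 m².
Resultant F = γ·h_c·A = 12.3606 × 4.13313 × 4.24 = 216.613 kN.
I_c = b·h³/12 = 4.24 × 1³/12 = 0.353333 m⁴.
Centre of pressure: y_p = y_c + I_c/(y_c·A) = 6.43 + 0.353333/(6.43 × 4.24) = 6.43 + 0.0129601 = 6.44296 m along the plane.
The resultant acts 0.5 + 0.0129601 = 0.51296 m (along the plate) below the hinge at the top edge, so the moment about the hinge is M = F × 0.51296 = 216.613 × 0.51296 = 111.114 kN·m.
A normal force at the bottom, 1 m from the hinge, must supply this moment: P = 111.114/1 = 111.114 kN.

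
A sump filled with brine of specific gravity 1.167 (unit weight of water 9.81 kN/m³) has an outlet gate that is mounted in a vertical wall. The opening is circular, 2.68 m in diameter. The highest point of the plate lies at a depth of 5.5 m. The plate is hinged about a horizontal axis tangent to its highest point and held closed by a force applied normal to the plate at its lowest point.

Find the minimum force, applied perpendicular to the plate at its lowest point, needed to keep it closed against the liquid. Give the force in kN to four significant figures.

γ = 1.167 × 9.81 = 11.44827 kN/m³.
The centroid is at the centre, 1.34 m below the top of the plate, so the centroid depth is h_c = 5.5 + 1.34 = 6.84 m.
A = π(1.34)² = 5.64104 m².
Resultant F = γ·h_c·A = 11.44827 × 6.84 × 5.64104 = 441.728 kN.
I_c = πr⁴/4 = π × 1.34⁴/4 = 2.53226 m⁴.
Centre of pressure: y_p = y_c + I_c/(y_c·A) = 6.84 + 2.53226/(6.84 × 5.64104) = 6.84 + 0.0656286 = 6.90563 m along the plane.
The resultant acts 1.34 + 0.0656286 = 1.40563 m (along the plate) below the hinge at the top edge, so the moment about the hinge is M = F × 1.40563 = 441.728 × 1.40563 = 620.906 kN·m.
A normal force at the bottom, 2.68 m from the hinge, must supply this moment: P = 620.906/2.68 = 231.681 kN.

P ≈ 231.7 kN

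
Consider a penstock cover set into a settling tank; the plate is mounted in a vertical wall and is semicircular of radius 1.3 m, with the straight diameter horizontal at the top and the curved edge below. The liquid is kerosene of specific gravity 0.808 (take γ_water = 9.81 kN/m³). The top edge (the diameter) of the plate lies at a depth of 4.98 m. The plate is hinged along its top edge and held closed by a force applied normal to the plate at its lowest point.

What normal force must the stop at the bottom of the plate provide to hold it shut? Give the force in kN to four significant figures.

γ = 0.808 × 9.81 = 7.92648 kN/m³.
The centroid of a semicircle lies 4r/(3π) = 0.551737 m from the diameter, here below the top edge, so the centroid depth is h_c = 4.98 + 0.551737 = 5.53174 m.
A = πr²/2 = π × 1.3²/2 = 2.65465 m².
Resultant F = γ·h_c·A = 7.92648 × 5.53174 × 2.65465 = 116.399 kN.
I_c = (π/8 − 8/(9π))·r⁴ = 0.109757 × 1.3⁴ = 0.313477 m⁴.
Centre of pressure: y_p = y_c + I_c/(y_c·A) = 5.53174 + 0.313477/(5.53174 × 2.65465) = 5.53174 + 0.021347 = 5.55309 m along the plane.
The resultant acts 0.551737 + 0.021347 = 0.573084 m (along the plate) below the hinge at the top edge, so the moment about the hinge is M = F × 0.573084 = 116.399 × 0.573084 = 66.7064 kN·m.
A normal force at the bottom, 1.3 m from the hinge, must supply this moment: P = 66.7064/1.3 = 51.3126 kN.

P ≈ 51.31 kN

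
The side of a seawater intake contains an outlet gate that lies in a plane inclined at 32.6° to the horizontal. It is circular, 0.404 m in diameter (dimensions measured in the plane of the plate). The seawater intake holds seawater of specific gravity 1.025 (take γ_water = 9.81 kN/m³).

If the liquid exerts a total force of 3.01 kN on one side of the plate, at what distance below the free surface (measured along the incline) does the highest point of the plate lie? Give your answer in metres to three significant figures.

y_top ≈ 4.13 m

γ = 1.025 × 9.81 = 10.05525 kN/m³.
A = π(0.202)² = 0.12819 m².
From F = γ·h_c·A, the centroid depth is h_c = 3.01/(10.05525 × 0.12819) = 2.33518 m.
Let θ = 32.6° be the plate's angle to the horizontal; measure y along the incline from where the plane meets the free surface. Vertical depth h = y·sinθ with sinθ = 0.538771.
Along the incline, y_c = h_c/sinθ = 2.33518/0.538771 = 4.33427 m.
The centroid is at the centre, 0.202 m below the top of the plate, so the highest point sits at y_top = 4.33427 − 0.202 = 4.13227 m along the incline.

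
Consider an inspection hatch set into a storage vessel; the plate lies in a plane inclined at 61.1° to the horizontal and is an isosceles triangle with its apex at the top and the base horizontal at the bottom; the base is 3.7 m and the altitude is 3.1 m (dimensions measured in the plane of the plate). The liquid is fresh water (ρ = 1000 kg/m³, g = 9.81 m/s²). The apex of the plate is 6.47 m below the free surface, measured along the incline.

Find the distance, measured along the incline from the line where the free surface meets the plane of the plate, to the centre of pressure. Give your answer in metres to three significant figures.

y_p = 8.60 m

γ = ρg = 1000 × 9.81 = 9810 N/m³ = 9.81 kN/m³.
Let θ = 61.1° be the plate's angle to the horizontal; measure y along the incline from where the plane meets the free surface. Vertical depth h = y·sinθ with sinθ = 0.875465.
With the apex up, the centroid sits 2h/3 = 2 × 3.1/3 = 2.06667 m below the apex, so y_c = 6.47 + 2.06667 = 8.53667 m and h_c = 8.53667 × 0.875465 = 7.47356 m.
A = ½ × 3.7 × 3.1 = 5.735 m².
Resultant F = γ·h_c·A = 9.81 × 7.47356 × 5.735 = 420.465 kN.
I_c = b·h³/36 = 3.7 × 3.1³/36 = 3.06185 m⁴.
Centre of pressure: y_p = y_c + I_c/(y_c·A) = 8.53667 + 3.06185/(8.53667 × 5.735) = 8.53667 + 0.0625406 = 8.59921 m along the plane.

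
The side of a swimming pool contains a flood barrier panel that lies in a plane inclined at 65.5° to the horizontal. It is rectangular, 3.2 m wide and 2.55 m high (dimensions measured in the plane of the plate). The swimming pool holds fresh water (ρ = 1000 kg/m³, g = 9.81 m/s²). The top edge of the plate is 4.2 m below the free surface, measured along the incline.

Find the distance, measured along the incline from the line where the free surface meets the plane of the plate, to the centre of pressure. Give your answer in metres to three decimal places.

y_p = 5.574 m

γ = ρg = 1000 × 9.81 = 9810 N/m³ = 9.81 kN/m³.
Let θ = 65.5° be the plate's angle to the horizontal; measure y along the incline from where the plane meets the free surface. Vertical depth h = y·sinθ with sinθ = 0.909961.
The centroid lies 2.55/2 = 1.275 m below the top edge, so y_c = 4.2 + 1.275 = 5.475 m and h_c = 5.475 × 0.909961 = 4.98204 m.
A = 3.2 × 2.55 = 8.16 m².
Resultant F = γ·h_c·A = 9.81 × 4.98204 × 8.16 = 398.81 kN.
I_c = b·h³/12 = 3.2 × 2.55³/12 = 4.4217 m⁴.
Centre of pressure: y_p = y_c + I_c/(y_c·A) = 5.475 + 4.4217/(5.475 × 8.16) = 5.475 + 0.0989726 = 5.57397 m along the plane.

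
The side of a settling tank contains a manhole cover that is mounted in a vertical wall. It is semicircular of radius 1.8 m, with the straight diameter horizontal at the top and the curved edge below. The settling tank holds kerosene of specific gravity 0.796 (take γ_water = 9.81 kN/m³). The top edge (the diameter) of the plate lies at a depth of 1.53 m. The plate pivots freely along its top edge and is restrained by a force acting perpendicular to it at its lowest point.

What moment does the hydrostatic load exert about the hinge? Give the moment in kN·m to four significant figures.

γ = 0.796 × 9.81 = 7.80876 kN/m³.
The centroid of a semicircle lies 4r/(3π) = 0.763944 m from the diameter, here below the top edge, so the centroid depth is h_c = 1.53 + 0.763944 = 2.29394 m.
A = πr²/2 = π × 1.8²/2 = 5.08938 m².
Resultant F = γ·h_c·A = 7.80876 × 2.29394 × 5.08938 = 91.1652 kN.
I_c = (π/8 − 8/(9π))·r⁴ = 0.109757 × 1.8⁴ = 1.15219 m⁴.
Centre of pressure: y_p = y_c + I_c/(y_c·A) = 2.29394 + 1.15219/(2.29394 × 5.08938) = 2.29394 + 0.0986909 = 2.39263 m along the plane.
The resultant acts 0.763944 + 0.0986909 = 0.862635 m (along the plate) below the hinge at the top edge, so the moment about the hinge is M = F × 0.862635 = 91.1652 × 0.862635 = 78.6423 kN·m.

M ≈ 78.64 kN·m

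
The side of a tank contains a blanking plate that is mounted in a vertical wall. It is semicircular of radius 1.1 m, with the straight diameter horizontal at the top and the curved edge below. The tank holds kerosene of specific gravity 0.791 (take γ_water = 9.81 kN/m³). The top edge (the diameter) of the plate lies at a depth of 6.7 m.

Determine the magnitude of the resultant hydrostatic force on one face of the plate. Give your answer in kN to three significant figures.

γ = 0.791 × 9.81 = 7.75971 kN/m³.
The centroid of a semicircle lies 4r/(3π) = 0.466854 m from the diameter, here below the top edge, so the centroid depth is h_c = 6.7 + 0.466854 = 7.16685 m.
A = πr²/2 = π × 1.1²/2 = 1.90066 m².
Resultant F = γ·h_c·A = 7.75971 × 7.16685 × 1.90066 = 105.701 kN.

F ≈ 106 kN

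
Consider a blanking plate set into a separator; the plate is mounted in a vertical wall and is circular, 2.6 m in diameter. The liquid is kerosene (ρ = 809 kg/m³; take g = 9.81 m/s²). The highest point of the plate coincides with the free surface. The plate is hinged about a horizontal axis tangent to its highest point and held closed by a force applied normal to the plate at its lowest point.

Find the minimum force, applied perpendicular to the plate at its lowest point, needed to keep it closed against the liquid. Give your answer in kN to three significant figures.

γ = ρg = 809 × 9.81 / 1000 = 7.93629 kN/m³.
The centroid is at the centre, 1.3 m below the top of the plate, so the centroid depth is h_c = 1.3 m.
A = π(1.3)² = 5.30929 m².
Resultant F = γ·h_c·A = 7.93629 × 1.3 × 5.30929 = 54.7769 kN.
I_c = πr⁴/4 = π × 1.3⁴/4 = 2.24318 m⁴.
Centre of pressure: y_p = y_c + I_c/(y_c·A) = 1.3 + 2.24318/(1.3 × 5.30929) = 1.3 + 0.325001 = 1.625 m along the plane.
The resultant acts 1.3 + 0.325001 = 1.625 m (along the plate) below the hinge at the top edge, so the moment about the hinge is M = F × 1.625 = 54.7769 × 1.625 = 89.0125 kN·m.
A normal force at the bottom, 2.6 m from the hinge, must supply this moment: P = 89.0125/2.6 = 34.2356 kN.

P ≈ 34.2 kN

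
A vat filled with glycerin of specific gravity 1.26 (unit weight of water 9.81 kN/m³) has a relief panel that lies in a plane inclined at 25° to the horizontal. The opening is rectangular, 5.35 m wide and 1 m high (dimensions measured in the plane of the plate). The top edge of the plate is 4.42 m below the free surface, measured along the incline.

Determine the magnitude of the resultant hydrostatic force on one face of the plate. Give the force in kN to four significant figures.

γ = 1.26 × 9.81 = 12.3606 kN/m³.
Let θ = 25° be the plate's angle to the horizontal; measure y along the incline from where the plane meets the free surface. Vertical depth h = y·sinθ with sinθ = 0.422618.
The centroid lies 1/2 = 0.5 m below the top edge, so y_c = 4.42 + 0.5 = 4.92 m and h_c = 4.92 × 0.422618 = 2.07928 m.
A = 5.35 × 1 = 5.35 m².
Resultant F = γ·h_c·A = 12.3606 × 2.07928 × 5.35 = 137.501 kN.

F ≈ 137.5 kN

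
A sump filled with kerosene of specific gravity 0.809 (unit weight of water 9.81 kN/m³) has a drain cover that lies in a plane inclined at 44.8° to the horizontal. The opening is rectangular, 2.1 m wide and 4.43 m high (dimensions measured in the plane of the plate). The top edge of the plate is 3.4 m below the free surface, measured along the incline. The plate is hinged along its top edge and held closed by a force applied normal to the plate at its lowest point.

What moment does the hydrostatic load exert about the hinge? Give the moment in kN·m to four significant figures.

M ≈ 732.1 kN·m

γ = 0.809 × 9.81 = 7.93629 kN/m³.
Let θ = 44.8° be the plate's angle to the horizontal; measure y along the incline from where the plane meets the free surface. Vertical depth h = y·sinθ with sinθ = 0.704634.
The centroid lies 4.43/2 = 2.215 m below the top edge, so y_c = 3.4 + 2.215 = 5.615 m and h_c = 5.615 × 0.704634 = 3.95652 m.
A = 2.1 × 4.43 = 9.303 m².
Resultant F = γ·h_c·A = 7.93629 × 3.95652 × 9.303 = 292.115 kN.
I_c = b·h³/12 = 2.1 × 4.43³/12 = 15.2142 m⁴.
Centre of pressure: y_p = y_c + I_c/(y_c·A) = 5.615 + 15.2142/(5.615 × 9.303) = 5.615 + 0.291257 = 5.90626 m along the plane.
The resultant acts 2.215 + 0.291257 = 2.50626 m (along the plate) below the hinge at the top edge, so the moment about the hinge is M = F × 2.50626 = 292.115 × 2.50626 = 732.116 kN·m.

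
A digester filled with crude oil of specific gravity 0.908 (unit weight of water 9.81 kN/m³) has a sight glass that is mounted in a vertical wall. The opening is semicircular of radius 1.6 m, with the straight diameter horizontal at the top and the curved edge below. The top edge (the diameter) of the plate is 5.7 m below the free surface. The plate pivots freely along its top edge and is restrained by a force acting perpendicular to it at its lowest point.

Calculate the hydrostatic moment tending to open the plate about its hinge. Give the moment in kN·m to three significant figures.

M ≈ 162 kN·m

γ = 0.908 × 9.81 = 8.90748 kN/m³.
The centroid of a semicircle lies 4r/(3π) = 0.679061 m from the diameter, here below the top edge, so the centroid depth is h_c = 5.7 + 0.679061 = 6.37906 m.
A = πr²/2 = π × 1.6²/2 = 4.02124 m².
Resultant F = γ·h_c·A = 8.90748 × 6.37906 × 4.02124 = 228.492 kN.
I_c = (π/8 − 8/(9π))·r⁴ = 0.109757 × 1.6⁴ = 0.719303 m⁴.
Centre of pressure: y_p = y_c + I_c/(y_c·A) = 6.37906 + 0.719303/(6.37906 × 4.02124) = 6.37906 + 0.0280411 = 6.4071 m along the plane.
The resultant acts 0.679061 + 0.0280411 = 0.707102 m (along the plate) below the hinge at the top edge, so the moment about the hinge is M = F × 0.707102 = 228.492 × 0.707102 = 161.567 kN·m.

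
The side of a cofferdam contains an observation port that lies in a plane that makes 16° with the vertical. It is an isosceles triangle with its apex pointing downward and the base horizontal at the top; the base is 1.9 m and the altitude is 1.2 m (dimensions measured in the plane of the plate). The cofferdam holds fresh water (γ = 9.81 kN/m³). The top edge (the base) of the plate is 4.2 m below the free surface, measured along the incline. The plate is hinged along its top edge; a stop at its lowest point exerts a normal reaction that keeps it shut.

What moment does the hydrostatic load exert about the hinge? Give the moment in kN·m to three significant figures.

M ≈ 20.6 kN·m

γ = 9.81 kN/m³.
The plate makes 16° with the vertical, i.e. θ = 90° − 16° = 74° to the horizontal. Measuring y along the incline from the free-surface line, vertical depth h = y·sinθ with sinθ = 0.961262.
With the apex down, the centroid sits h/3 = 1.2/3 = 0.4 m below the base (the top edge), so y_c = 4.2 + 0.4 = 4.6 m and h_c = 4.6 × 0.961262 = 4.42181 m.
A = ½ × 1.9 × 1.2 = 1.14 m².
Resultant F = γ·h_c·A = 9.81 × 4.42181 × 1.14 = 49.4509 kN.
I_c = b·h³/36 = 1.9 × 1.2³/36 = 0.0912 m⁴.
Centre of pressure: y_p = y_c + I_c/(y_c·A) = 4.6 + 0.0912/(4.6 × 1.14) = 4.6 + 0.0173913 = 4.61739 m along the plane.
The resultant acts 0.4 + 0.0173913 = 0.417391 m (along the plate) below the hinge at the top edge, so the moment about the hinge is M = F × 0.417391 = 49.4509 × 0.417391 = 20.6404 kN·m.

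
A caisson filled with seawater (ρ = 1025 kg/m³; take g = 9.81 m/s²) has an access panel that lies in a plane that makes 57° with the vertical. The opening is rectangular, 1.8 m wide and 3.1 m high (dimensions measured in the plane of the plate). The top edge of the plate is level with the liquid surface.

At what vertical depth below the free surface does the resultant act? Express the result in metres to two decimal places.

h_p = 1.13 m

γ = ρg = 1025 × 9.81 / 1000 = 10.05525 kN/m³.
The plate makes 57° with the vertical, i.e. θ = 90° − 57° = 33° to the horizontal. Measuring y along the incline from the free-surface line, vertical depth h = y·sinθ with sinθ = 0.544639.
The centroid lies 3.1/2 = 1.55 m below the top edge, so y_c = 1.55 m and h_c = 1.55 × 0.544639 = 0.84419 m.
A = 1.8 × 3.1 = 5.58 m².
Resultant F = γ·h_c·A = 10.05525 × 0.84419 × 5.58 = 47.3661 kN.
I_c = b·h³/12 = 1.8 × 3.1³/12 = 4.46865 m⁴.
Centre of pressure: y_p = y_c + I_c/(y_c·A) = 1.55 + 4.46865/(1.55 × 5.58) = 1.55 + 0.516667 = 2.06667 m along the plane.
Vertically, h_p = y_p·sinθ = 2.06667 × 0.544639 = 1.12559 m.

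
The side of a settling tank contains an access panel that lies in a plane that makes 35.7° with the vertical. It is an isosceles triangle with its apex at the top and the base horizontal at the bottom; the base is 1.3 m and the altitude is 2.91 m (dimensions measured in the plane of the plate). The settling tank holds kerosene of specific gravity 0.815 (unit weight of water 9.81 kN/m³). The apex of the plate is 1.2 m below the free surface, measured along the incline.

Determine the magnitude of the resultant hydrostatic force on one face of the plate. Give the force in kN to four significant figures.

γ = 0.815 × 9.81 = 7.99515 kN/m³.
The plate makes 35.7° with the vertical, i.e. θ = 90° − 35.7° = 54.3° to the horizontal. Measuring y along the incline from the free-surface line, vertical depth h = y·sinθ with sinθ = 0.812084.
With the apex up, the centroid sits 2h/3 = 2 × 2.91/3 = 1.94 m below the apex, so y_c = 1.2 + 1.94 = 3.14 m and h_c = 3.14 × 0.812084 = 2.54994 m.
A = ½ × 1.3 × 2.91 = 1.8915 m².
Resultant F = γ·h_c·A = 7.99515 × 2.54994 × 1.8915 = 38.5623 kN.

F ≈ 38.56 kN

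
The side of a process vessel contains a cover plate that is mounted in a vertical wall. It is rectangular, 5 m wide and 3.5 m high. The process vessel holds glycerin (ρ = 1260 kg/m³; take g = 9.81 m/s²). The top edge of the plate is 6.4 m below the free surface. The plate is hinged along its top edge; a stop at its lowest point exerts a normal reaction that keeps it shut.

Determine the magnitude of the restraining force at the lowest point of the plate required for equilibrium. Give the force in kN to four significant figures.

γ = ρg = 1260 × 9.81 / 1000 = 12.3606 kN/m³.
The centroid lies 3.5/2 = 1.75 m below the top edge, so the centroid depth is h_c = 6.4 + 1.75 = 8.15 m.
A = 5 × 3.5 = 17.5 m².
Resultant F = γ·h_c·A = 12.3606 × 8.15 × 17.5 = 1762.93 kN.
I_c = b·h³/12 = 5 × 3.5³/12 = 17.8646 m⁴.
Centre of pressure: y_p = y_c + I_c/(y_c·A) = 8.15 + 17.8646/(8.15 × 17.5) = 8.15 + 0.125256 = 8.27526 m along the plane.
The resultant acts 1.75 + 0.125256 = 1.87526 m (along the plate) below the hinge at the top edge, so the moment about the hinge is M = F × 1.87526 = 1762.93 × 1.87526 = 3305.95 kN·m.
A normal force at the bottom, 3.5 m from the hinge, must supply this moment: P = 3305.95/3.5 = 944.557 kN.

P ≈ 944.6 kN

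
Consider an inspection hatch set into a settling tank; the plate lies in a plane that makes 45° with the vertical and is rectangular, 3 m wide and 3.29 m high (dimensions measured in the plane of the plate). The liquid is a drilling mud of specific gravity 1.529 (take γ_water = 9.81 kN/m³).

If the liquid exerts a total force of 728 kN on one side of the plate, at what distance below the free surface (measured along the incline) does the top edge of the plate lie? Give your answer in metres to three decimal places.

γ = 1.529 × 9.81 = 14.99949 kN/m³.
A = 3 × 3.29 = 9.87 m².
From F = γ·h_c·A, the centroid depth is h_c = 728/(14.99949 × 9.87) = 4.91742 m.
The plate makes 45° with the vertical, i.e. θ = 90° − 45° = 45° to the horizontal. Measuring y along the incline from the free-surface line, vertical depth h = y·sinθ with sinθ = 0.707107.
Along the incline, y_c = h_c/sinθ = 4.91742/0.707107 = 6.95428 m.
The centroid lies 3.29/2 = 1.645 m below the top edge, so the top edge sits at y_top = 6.95428 − 1.645 = 5.30928 m along the incline.

y_top ≈ 5.309 m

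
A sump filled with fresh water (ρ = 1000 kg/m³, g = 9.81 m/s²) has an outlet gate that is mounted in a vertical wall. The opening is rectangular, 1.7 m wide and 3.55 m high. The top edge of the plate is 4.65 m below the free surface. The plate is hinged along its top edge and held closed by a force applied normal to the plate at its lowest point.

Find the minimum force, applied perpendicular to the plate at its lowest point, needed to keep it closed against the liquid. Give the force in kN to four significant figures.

γ = ρg = 1000 × 9.81 = 9810 N/m³ = 9.81 kN/m³.
The centroid lies 3.55/2 = 1.775 m below the top edge, so the centroid depth is h_c = 4.65 + 1.775 = 6.425 m.
A = 1.7 × 3.55 = 6.035 m².
Resultant F = γ·h_c·A = 9.81 × 6.425 × 6.035 = 380.382 kN.
I_c = b·h³/12 = 1.7 × 3.55³/12 = 6.33801 m⁴.
Centre of pressure: y_p = y_c + I_c/(y_c·A) = 6.425 + 6.33801/(6.425 × 6.035) = 6.425 + 0.163457 = 6.58846 m along the plane.
The resultant acts 1.775 + 0.163457 = 1.93846 m (along the plate) below the hinge at the top edge, so the moment about the hinge is M = F × 1.93846 = 380.382 × 1.93846 = 737.355 kN·m.
A normal force at the bottom, 3.55 m from the hinge, must supply this moment: P = 737.355/3.55 = 207.706 kN.

P ≈ 207.7 kN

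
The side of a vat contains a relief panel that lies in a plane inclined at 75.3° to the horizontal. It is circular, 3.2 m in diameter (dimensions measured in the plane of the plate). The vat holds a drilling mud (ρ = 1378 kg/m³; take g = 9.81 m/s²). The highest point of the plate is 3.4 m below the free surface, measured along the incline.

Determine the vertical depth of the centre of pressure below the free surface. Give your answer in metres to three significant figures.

γ = ρg = 1378 × 9.81 / 1000 = 13.51818 kN/m³.
Let θ = 75.3° be the plate's angle to the horizontal; measure y along the incline from where the plane meets the free surface. Vertical depth h = y·sinθ with sinθ = 0.967268.
The centroid is at the centre, 1.6 m below the top of the plate, so y_c = 3.4 + 1.6 = 5 m and h_c = 5 × 0.967268 = 4.83634 m.
A = π(1.6)² = 8.04248 m².
Resultant F = γ·h_c·A = 13.51818 × 4.83634 × 8.04248 = 525.805 kN.
I_c = πr⁴/4 = π × 1.6⁴/4 = 5.14719 m⁴.
Centre of pressure: y_p = y_c + I_c/(y_c·A) = 5 + 5.14719/(5 × 8.04248) = 5 + 0.128 = 5.128 m along the plane.
Vertically, h_p = y_p·sinθ = 5.128 × 0.967268 = 4.96015 m.

h_p = 4.96 m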